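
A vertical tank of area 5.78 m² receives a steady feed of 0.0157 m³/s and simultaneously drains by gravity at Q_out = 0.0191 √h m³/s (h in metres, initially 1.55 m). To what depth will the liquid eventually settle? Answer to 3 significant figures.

0.676 m

Unsteady balance on liquid volume: A dh/dt = Q_in − 0.0191 √h. At steady state dh/dt = 0:
Q_in = 0.0191 √h_ss ⇒ √h_ss = 0.0157/0.0191 = 0.82199.
h_ss = 0.82199² = 0.67567 m. (Since h₀ = 1.55 m > h_ss, the level will fall toward this value.)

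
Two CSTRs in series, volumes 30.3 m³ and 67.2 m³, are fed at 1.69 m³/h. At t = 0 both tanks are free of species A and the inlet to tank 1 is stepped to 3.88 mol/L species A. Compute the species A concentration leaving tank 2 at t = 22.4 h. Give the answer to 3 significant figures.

0.771 mol/L

Species balance on tank i: dCᵢ/dt = (Cᵢ₋₁ − Cᵢ)/τᵢ with τᵢ = Vᵢ/Q.
τ₁ = 30.3/1.69 = 17.929 h; τ₂ = 67.2/1.69 = 39.763 h.
Tank 1: C₁ = C_in(1 − e^(−t/τ₁)). Tank 2 (τ₁ ≠ τ₂): C₂ = C_in[1 − (τ₁ e^(−t/τ₁) − τ₂ e^(−t/τ₂))/(τ₁ − τ₂)].
At t = 22.4: e^(−t/τ₁) = 0.28668, e^(−t/τ₂) = 0.56931.
C₂ = 3.88·[1 − (17.929·0.28668 − 39.763·0.56931)/(-21.834)] = 3.88·0.19862 = 0.77064 mol/L.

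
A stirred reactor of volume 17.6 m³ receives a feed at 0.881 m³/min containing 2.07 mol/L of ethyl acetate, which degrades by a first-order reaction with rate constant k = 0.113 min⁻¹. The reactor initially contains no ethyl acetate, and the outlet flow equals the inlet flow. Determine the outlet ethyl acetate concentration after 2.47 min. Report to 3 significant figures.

0.211 mol/L

V dC/dt = Q(C_in − C) − k V C.
dC/dt = (Q/V) C_in − (Q/V + k) C; effective rate a = Q/V + k = 0.050057 + 0.113 = 0.16306 min⁻¹.
C_ss = Q C_in/(Q + kV) = 0.63547 mol/L; C(t) = C_ss + (C₀ − C_ss) e^(−a t).
C(2.47) = 0.63547 + (-0.63547)·e^(−0.16306·2.47) = 0.63547 + (-0.63547)·0.66848 = 0.21067 mol/L.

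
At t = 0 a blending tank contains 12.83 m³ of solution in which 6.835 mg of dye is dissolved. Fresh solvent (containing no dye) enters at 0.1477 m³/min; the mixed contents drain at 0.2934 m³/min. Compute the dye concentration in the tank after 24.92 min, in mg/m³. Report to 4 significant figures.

0.3802 mg/m³

Total volume: dV/dt = Q_in − Q_out = -0.145700 m³/min, so V(t) = 12.83 − 0.145700 t and V(24.92) = 9.19916 m³.
Solute balance: dm/dt = 0 − Q_out C = −Q_out m/V(t).
dm/m = −Q_out dt/(V₀ − 0.145700 t); integrating gives ln(m/m₀) = −(Q_out/(Q_in−Q_out)) ln(V/V₀).
m = m₀ (V₀/V)^(Q_out/(Q_in−Q_out)) = 6.835 × (12.83/9.19916)^(-2.01373) = 3.49782 mg.
C = m/V = 3.49782/9.19916 = 0.380233 mg/m³.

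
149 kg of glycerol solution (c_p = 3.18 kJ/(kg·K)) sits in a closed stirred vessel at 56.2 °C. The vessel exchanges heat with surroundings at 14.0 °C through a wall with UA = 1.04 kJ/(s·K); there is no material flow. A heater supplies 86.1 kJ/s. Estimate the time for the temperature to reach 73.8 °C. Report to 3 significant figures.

259 s

M c_p dT/dt = −UA(T − T_amb) + Q̇.
τ = M c_p/UA = 455.60 s; T_ss = T_amb + Q̇/UA = 14.0 + 86.1/1.04 = 96.788 °C.
T(t) = T_ss + (T₀ − T_ss)e^(−t/τ); set T = 73.8:
t = −τ ln[(T − T_ss)/(T₀ − T_ss)] = −455.60 · ln(0.56638) = 259.00 s.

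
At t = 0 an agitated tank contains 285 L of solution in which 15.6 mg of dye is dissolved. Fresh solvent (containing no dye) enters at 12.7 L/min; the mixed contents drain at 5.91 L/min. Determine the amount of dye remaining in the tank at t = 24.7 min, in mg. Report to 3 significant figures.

10.4 mg

Total volume: dV/dt = Q_in − Q_out = 6.7900 L/min, so V(t) = 285 + 6.7900 t and V(24.7) = 452.71 L.
No dye enters, so dm/dt = −Q_out · (m/V).
dm/m = −Q_out dt/(V₀ + 6.7900 t); integrating gives ln(m/m₀) = −(Q_out/(Q_in−Q_out)) ln(V/V₀).
m = m₀ (V₀/V)^(Q_out/(Q_in−Q_out)) = 15.6 × (285/452.71)^(0.87040) = 10.428 mg.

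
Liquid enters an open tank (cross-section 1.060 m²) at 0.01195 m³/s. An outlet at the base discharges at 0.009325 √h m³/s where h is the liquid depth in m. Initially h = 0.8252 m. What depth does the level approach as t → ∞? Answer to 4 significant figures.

1.642 m

Volume balance on the tank: A dh/dt = Q_in − 0.009325 √h. At steady state dh/dt = 0:
Q_in = 0.009325 √h_ss ⇒ √h_ss = 0.01195/0.009325 = 1.28150.
h_ss = 1.28150² = 1.64225 m. (Since h₀ = 0.8252 m < h_ss, the level will rise toward this value.)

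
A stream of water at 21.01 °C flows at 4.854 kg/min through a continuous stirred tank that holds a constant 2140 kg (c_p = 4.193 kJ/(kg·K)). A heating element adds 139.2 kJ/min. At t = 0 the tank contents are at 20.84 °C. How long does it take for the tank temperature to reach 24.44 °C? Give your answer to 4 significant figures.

317.7 min

M c_p dT/dt = ṁ c_p (T_in − T) + Q̇.
τ = M/ṁ = 440.874 min; T_ss = T_in + Q̇/(ṁ c_p) = 27.8493 °C.
T(t) = T_ss + (T₀ − T_ss) e^(−t/τ). Set T = 24.44:
e^(−t/τ) = (24.44 − 27.8493)/(20.84 − 27.8493) = 0.486400
t = −440.874 · ln(0.486400) = 317.748 min.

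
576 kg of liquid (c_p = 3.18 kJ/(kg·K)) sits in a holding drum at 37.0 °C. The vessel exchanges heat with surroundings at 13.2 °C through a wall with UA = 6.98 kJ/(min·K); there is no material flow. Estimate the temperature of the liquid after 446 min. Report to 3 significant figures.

M c_p dT/dt = −UA(T − T_amb).
dT/dt = (T_ss − T)/τ with T_ss = T_amb = 13.200 °C, τ = M c_p/UA = 576·3.18/6.98 = 262.42 min.
Solution: T(t) = T_ss + (T₀ − T_ss) e^(−t/τ).
T(446) = 13.200 + (23.800)·0.18276 = 17.550 °C.

17.5 °C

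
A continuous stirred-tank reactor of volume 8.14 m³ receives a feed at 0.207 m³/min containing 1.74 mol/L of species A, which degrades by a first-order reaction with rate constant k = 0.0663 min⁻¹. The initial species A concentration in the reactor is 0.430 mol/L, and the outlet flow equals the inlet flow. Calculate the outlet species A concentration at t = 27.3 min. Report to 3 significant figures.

Species balance: V dC/dt = Q C_in − Q C − k V C.
This is linear with rate a = Q/V + k = 0.091730 min⁻¹.
C_ss = Q C_in/(Q + kV) = 0.48237 mol/L; C(t) = C_ss + (C₀ − C_ss) e^(−a t).
C(27.3) = 0.48237 + (-0.052374)·e^(−0.091730·27.3) = 0.48237 + (-0.052374)·0.081739 = 0.47809 mol/L.

0.478 mol/L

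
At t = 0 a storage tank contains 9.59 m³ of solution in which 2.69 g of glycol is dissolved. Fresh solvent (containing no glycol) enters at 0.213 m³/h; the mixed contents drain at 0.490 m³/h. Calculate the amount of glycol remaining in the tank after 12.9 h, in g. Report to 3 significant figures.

Let m(t) be the amount of glycol. Volume: V(t) = V₀ + (Q_in − Q_out) t = 9.59 − 0.27700 t; V(12.9) = 6.0167 m³.
Solute balance: dm/dt = 0 − Q_out C = −Q_out m/V(t).
dm/m = −Q_out dt/(V₀ − 0.27700 t); integrating gives ln(m/m₀) = −(Q_out/(Q_in−Q_out)) ln(V/V₀).
m = m₀ (V₀/V)^(Q_out/(Q_in−Q_out)) = 2.69 × (9.59/6.0167)^(-1.7690) = 1.1793 g.

1.18 g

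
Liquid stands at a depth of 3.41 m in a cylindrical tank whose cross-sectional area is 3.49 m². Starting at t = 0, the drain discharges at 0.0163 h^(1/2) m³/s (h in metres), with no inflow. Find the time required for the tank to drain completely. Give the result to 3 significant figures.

791 s

A dh/dt = −Q_out = −0.0163 √h.
∫ h^(−1/2) dh = −(0.0163/A) ∫ dt, giving 2√h = 2√h₀ − (0.0163/A) t.
Set h = 0: 2√h₀ = (0.0163/A) t_empty ⇒ t_empty = 2A√h₀/0.0163.
t_empty = 2·3.49·√3.41/0.0163 = 6.9800·1.8466/0.0163 = 790.76 s.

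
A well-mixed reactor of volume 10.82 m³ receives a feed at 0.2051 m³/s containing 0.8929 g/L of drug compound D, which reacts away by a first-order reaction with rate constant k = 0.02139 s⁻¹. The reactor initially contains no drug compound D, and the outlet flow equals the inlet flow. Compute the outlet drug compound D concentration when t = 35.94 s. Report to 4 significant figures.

0.3211 g/L

Accumulation = in − out − consumed: V dC/dt = Q C_in − Q C − k V C.
dC/dt = (Q/V) C_in − (Q/V + k) C; effective rate a = Q/V + k = 0.0189556 + 0.02139 = 0.0403456 s⁻¹.
C_ss = Q C_in/(Q + kV) = 0.419512 g/L; C(t) = C_ss + (C₀ − C_ss) e^(−a t).
C(35.94) = 0.419512 + (-0.419512)·e^(−0.0403456·35.94) = 0.419512 + (-0.419512)·0.234565 = 0.321109 g/L.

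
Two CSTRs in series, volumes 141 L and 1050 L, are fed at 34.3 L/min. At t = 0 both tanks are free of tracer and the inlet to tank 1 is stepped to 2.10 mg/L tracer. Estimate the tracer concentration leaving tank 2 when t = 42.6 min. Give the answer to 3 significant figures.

Species balance on tank i: dCᵢ/dt = (Cᵢ₋₁ − Cᵢ)/τᵢ with τᵢ = Vᵢ/Q.
τ₁ = 141/34.3 = 4.1108 min; τ₂ = 1050/34.3 = 30.612 min.
Tank 1: C₁ = C_in(1 − e^(−t/τ₁)). Tank 2 (τ₁ ≠ τ₂): C₂ = C_in[1 − (τ₁ e^(−t/τ₁) − τ₂ e^(−t/τ₂))/(τ₁ − τ₂)].
At t = 42.6: e^(−t/τ₁) = 3.1580e-05, e^(−t/τ₂) = 0.24868.
C₂ = 2.10·[1 − (4.1108·3.1580e-05 − 30.612·0.24868)/(-26.501)] = 2.10·0.71275 = 1.4968 mg/L.

1.50 mg/L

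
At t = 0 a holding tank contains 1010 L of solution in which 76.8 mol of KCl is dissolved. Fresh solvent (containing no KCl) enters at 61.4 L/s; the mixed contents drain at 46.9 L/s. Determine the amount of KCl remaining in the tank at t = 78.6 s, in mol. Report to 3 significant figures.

Total volume: dV/dt = Q_in − Q_out = 14.500 L/s, so V(t) = 1010 + 14.500 t and V(78.6) = 2149.7 L.
No KCl enters, so dm/dt = −Q_out · (m/V).
Separate: dm/m = −Q_out dt/V(t) ⇒ ln(m/m₀) = −(Q_out/(Q_in−Q_out)) ln(V/V₀).
m = m₀ (V₀/V)^(Q_out/(Q_in−Q_out)) = 76.8 × (1010/2149.7)^(3.2345) = 6.6722 mol.

6.67 mol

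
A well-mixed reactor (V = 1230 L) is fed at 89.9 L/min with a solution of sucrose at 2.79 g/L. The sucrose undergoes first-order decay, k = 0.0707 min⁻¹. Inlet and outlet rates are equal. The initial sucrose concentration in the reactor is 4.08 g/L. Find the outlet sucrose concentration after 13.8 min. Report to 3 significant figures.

1.78 g/L

Species balance: V dC/dt = Q C_in − Q C − k V C.
dC/dt = (Q/V) C_in − (Q/V + k) C; effective rate a = Q/V + k = 0.073089 + 0.0707 = 0.14379 min⁻¹.
C_ss = Q C_in/(Q + kV) = 1.4182 g/L; C(t) = C_ss + (C₀ − C_ss) e^(−a t).
C(13.8) = 1.4182 + (2.6618)·e^(−0.14379·13.8) = 1.4182 + (2.6618)·0.13748 = 1.7841 g/L.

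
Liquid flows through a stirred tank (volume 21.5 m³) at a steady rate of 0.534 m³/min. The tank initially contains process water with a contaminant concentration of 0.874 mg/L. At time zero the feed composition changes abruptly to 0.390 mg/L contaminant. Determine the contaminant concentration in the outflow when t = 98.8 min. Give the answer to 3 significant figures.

Accumulation = in − out for the solute gives V dC/dt = Q(C_in − C).
So dC/dt = (C_in − C)/τ with τ = V/Q = 21.5/0.534 = 40.262 min.
Integrating: C(t) = C_in + (C₀ − C_in) e^(−t/τ).
C(98.8) = 0.390 + (0.874 − 0.390)·e^(−98.8/40.262) = 0.390 + (0.48400)·0.085956 = 0.43160 mg/L.

0.432 mg/L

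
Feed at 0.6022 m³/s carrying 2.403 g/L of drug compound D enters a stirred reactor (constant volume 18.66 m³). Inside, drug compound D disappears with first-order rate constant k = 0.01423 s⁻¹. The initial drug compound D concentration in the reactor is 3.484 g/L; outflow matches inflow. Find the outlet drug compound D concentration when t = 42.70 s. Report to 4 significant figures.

1.917 g/L

Accumulation = in − out − consumed: V dC/dt = Q C_in − Q C − k V C.
dC/dt = (Q/V) C_in − (Q/V + k) C; effective rate a = Q/V + k = 0.0322722 + 0.01423 = 0.0465022 s⁻¹.
C_ss = Q C_in/(Q + kV) = 1.66767 g/L; C(t) = C_ss + (C₀ − C_ss) e^(−a t).
C(42.70) = 1.66767 + (1.81633)·e^(−0.0465022·42.70) = 1.66767 + (1.81633)·0.137292 = 1.91703 g/L.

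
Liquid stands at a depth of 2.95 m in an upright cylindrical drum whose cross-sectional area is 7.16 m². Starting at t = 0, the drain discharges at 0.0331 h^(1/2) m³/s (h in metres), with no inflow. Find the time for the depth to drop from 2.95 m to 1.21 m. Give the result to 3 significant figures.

267 s

Volume balance on the tank: A dh/dt = −0.0331 √h.
Separate and integrate: 2(√h − √h₀) = −(0.0331/A) t.
t = 2A(√h₀ − √h)/0.0331 = 2·7.16·(√2.95 − √1.21)/0.0331
  = 14.320 × (1.7176 − 1.1000) / 0.0331 = 267.17 s.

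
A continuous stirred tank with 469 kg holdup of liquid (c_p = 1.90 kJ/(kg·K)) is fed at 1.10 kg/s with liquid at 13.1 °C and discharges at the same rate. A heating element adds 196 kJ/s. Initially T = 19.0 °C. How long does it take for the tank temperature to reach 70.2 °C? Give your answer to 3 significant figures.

Heat balance on the well-mixed liquid: M c_p dT/dt = ṁ c_p (T_in − T) + 196.
τ = M/ṁ = 426.36 s; T_ss = T_in + Q̇/(ṁ c_p) = 106.88 °C.
T(t) = T_ss + (T₀ − T_ss) e^(−t/τ). Set T = 70.2:
e^(−t/τ) = (70.2 − 106.88)/(19.0 − 106.88) = 0.41739
t = −426.36 · ln(0.41739) = 372.53 s.

373 s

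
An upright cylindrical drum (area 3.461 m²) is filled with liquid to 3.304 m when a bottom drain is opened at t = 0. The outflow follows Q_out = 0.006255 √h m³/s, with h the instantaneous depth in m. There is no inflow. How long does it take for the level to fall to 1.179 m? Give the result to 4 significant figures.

809.9 s

With no inflow, A dh/dt = −0.006255 √h.
This is separable: 2 d(√h)/dt = −0.006255/A, so √h = √h₀ − (0.006255/(2A)) t.
t = 2A(√h₀ − √h)/0.006255 = 2·3.461·(√3.304 − √1.179)/0.006255
  = 6.92200 × (1.81769 − 1.08582) / 0.006255 = 809.916 s.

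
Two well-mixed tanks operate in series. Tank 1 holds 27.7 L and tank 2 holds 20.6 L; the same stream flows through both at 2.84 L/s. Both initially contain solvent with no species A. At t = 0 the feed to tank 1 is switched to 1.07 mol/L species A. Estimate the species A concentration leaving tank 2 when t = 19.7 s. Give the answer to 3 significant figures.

0.721 mol/L

Time constants: τᵢ = Vᵢ/Q for each well-mixed tank.
τ₁ = 27.7/2.84 = 9.7535 s; τ₂ = 20.6/2.84 = 7.2535 s.
Solving the cascade with C₁(0)=C₂(0)=0 gives C₂(t) = C_in[1 − (τ₁ e^(−t/τ₁) − τ₂ e^(−t/τ₂))/(τ₁ − τ₂)].
At t = 19.7: e^(−t/τ₁) = 0.13268, e^(−t/τ₂) = 0.066144.
C₂ = 1.07·[1 − (9.7535·0.13268 − 7.2535·0.066144)/(2.5000)] = 1.07·0.67426 = 0.72145 mol/L.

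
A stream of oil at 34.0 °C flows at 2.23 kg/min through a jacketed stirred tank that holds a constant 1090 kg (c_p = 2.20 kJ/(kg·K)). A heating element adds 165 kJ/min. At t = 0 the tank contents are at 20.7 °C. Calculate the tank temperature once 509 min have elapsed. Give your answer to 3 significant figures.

First-law balance (no shaft work): M c_p dT/dt = ṁ c_p (T_in − T) + 165.
τ = M/ṁ = 488.79 min; T_ss = T_in + Q̇/(ṁ c_p) = 34.0 + 165/(2.23·2.20) = 67.632 °C.
Integrating: T(t) = T_ss + (T₀ − T_ss) e^(−t/τ).
T(509) = 67.632 + (-46.932)·e^(−509/488.79) = 67.632 + (-46.932)·0.35298 = 51.066 °C.

51.1 °C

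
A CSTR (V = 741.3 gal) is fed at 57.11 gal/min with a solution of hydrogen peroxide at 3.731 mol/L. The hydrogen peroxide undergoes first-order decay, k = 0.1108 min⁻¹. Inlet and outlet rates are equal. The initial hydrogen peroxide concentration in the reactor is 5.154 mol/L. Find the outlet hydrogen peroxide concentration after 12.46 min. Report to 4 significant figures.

Accumulation = in − out − consumed: V dC/dt = Q C_in − Q C − k V C.
This is linear with rate a = Q/V + k = 0.187840 min⁻¹.
C_ss = Q C_in/(Q + kV) = 1.53022 mol/L; C(t) = C_ss + (C₀ − C_ss) e^(−a t).
C(12.46) = 1.53022 + (3.62378)·e^(−0.187840·12.46) = 1.53022 + (3.62378)·0.0962804 = 1.87912 mol/L.

1.879 mol/L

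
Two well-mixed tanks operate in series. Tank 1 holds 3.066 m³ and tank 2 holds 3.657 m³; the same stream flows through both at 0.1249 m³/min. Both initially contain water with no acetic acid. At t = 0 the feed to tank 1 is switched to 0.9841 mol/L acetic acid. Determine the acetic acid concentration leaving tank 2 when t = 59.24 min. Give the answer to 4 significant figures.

0.6360 mol/L

Time constants: τᵢ = Vᵢ/Q for each well-mixed tank.
τ₁ = 3.066/0.1249 = 24.5476 min; τ₂ = 3.657/0.1249 = 29.2794 min.
Solving the cascade with C₁(0)=C₂(0)=0 gives C₂(t) = C_in[1 − (τ₁ e^(−t/τ₁) − τ₂ e^(−t/τ₂))/(τ₁ − τ₂)].
At t = 59.24: e^(−t/τ₁) = 0.0895224, e^(−t/τ₂) = 0.132223.
C₂ = 0.9841·[1 − (24.5476·0.0895224 − 29.2794·0.132223)/(-4.73179)] = 0.9841·0.646253 = 0.635977 mol/L.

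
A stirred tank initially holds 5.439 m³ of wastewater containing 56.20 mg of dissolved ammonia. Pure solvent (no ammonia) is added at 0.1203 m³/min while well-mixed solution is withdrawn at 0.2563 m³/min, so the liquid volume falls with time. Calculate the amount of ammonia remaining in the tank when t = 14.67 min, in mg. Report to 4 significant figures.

23.75 mg

Total volume: dV/dt = Q_in − Q_out = -0.136000 m³/min, so V(t) = 5.439 − 0.136000 t and V(14.67) = 3.44388 m³.
No ammonia enters, so dm/dt = −Q_out · (m/V).
Separate: dm/m = −Q_out dt/V(t) ⇒ ln(m/m₀) = −(Q_out/(Q_in−Q_out)) ln(V/V₀).
m = m₀ (V₀/V)^(Q_out/(Q_in−Q_out)) = 56.20 × (5.439/3.44388)^(-1.88456) = 23.7523 mg.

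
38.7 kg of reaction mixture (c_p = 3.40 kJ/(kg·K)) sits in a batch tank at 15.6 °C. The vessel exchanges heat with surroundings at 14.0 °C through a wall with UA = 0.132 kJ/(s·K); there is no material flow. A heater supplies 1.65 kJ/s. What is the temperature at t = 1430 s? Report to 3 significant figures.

23.9 °C

Lumped-capacitance energy balance: M c_p dT/dt = UA(T_amb − T) + Q̇.
dT/dt = (T_ss − T)/τ with T_ss = T_amb + Q̇/UA = 14.0 + 1.65/0.132 = 26.500 °C, τ = M c_p/UA = 38.7·3.40/0.132 = 996.82 s.
T approaches T_ss exponentially: T(t) = T_ss + (T₀ − T_ss) e^(−t/τ).
T(1430) = 26.500 + (-10.900)·0.23822 = 23.903 °C.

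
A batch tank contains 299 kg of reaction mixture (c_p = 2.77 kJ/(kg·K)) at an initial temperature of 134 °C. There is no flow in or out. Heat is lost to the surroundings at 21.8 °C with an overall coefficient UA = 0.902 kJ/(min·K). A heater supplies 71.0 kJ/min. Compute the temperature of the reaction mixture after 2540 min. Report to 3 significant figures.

First-law balance (no shaft work): M c_p dT/dt = −UA(T − T_amb) + Q̇.
dT/dt = (T_ss − T)/τ with T_ss = T_amb + Q̇/UA = 21.8 + 71.0/0.902 = 100.51 °C, τ = M c_p/UA = 299·2.77/0.902 = 918.22 min.
T approaches T_ss exponentially: T(t) = T_ss + (T₀ − T_ss) e^(−t/τ).
T(2540) = 100.51 + (33.486)·0.062898 = 102.62 °C.

103 °C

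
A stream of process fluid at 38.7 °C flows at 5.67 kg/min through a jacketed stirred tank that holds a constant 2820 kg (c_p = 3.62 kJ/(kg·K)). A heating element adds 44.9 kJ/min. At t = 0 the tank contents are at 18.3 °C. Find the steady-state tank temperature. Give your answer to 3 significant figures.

40.9 °C

M c_p dT/dt = ṁ c_p (T_in − T) + Q̇.
At steady state dT/dt = 0 ⇒ T_ss = T_in + Q̇/(ṁ c_p) = 38.7 + 44.9/(5.67·3.62) = 40.888 °C.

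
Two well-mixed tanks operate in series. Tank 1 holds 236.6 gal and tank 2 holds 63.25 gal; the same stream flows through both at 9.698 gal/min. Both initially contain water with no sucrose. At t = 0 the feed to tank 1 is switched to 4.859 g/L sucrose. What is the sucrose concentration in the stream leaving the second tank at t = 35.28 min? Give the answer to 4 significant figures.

3.305 g/L

Species balance on tank i: dCᵢ/dt = (Cᵢ₋₁ − Cᵢ)/τᵢ with τᵢ = Vᵢ/Q.
τ₁ = 236.6/9.698 = 24.3968 min; τ₂ = 63.25/9.698 = 6.52196 min.
Solving the cascade with C₁(0)=C₂(0)=0 gives C₂(t) = C_in[1 − (τ₁ e^(−t/τ₁) − τ₂ e^(−t/τ₂))/(τ₁ − τ₂)].
At t = 35.28: e^(−t/τ₁) = 0.235489, e^(−t/τ₂) = 0.00447426.
C₂ = 4.859·[1 − (24.3968·0.235489 − 6.52196·0.00447426)/(17.8748)] = 4.859·0.680221 = 3.30520 g/L.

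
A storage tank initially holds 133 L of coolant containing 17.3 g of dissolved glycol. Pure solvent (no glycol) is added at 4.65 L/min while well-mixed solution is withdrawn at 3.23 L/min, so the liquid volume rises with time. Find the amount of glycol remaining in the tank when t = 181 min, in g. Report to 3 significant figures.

Total volume: dV/dt = Q_in − Q_out = 1.4200 L/min, so V(t) = 133 + 1.4200 t and V(181) = 390.02 L.
No glycol enters, so dm/dt = −Q_out · (m/V).
Separate: dm/m = −Q_out dt/V(t) ⇒ ln(m/m₀) = −(Q_out/(Q_in−Q_out)) ln(V/V₀).
m = m₀ (V₀/V)^(Q_out/(Q_in−Q_out)) = 17.3 × (133/390.02)^(2.2746) = 1.4971 g.

1.50 g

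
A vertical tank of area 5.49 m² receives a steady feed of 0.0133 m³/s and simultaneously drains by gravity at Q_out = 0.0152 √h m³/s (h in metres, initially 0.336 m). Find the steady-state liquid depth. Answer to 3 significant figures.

0.766 m

A dh/dt = Q_in − 0.0152 √h. Steady state requires inflow = outflow:
Q_in = 0.0152 √h_ss ⇒ √h_ss = 0.0133/0.0152 = 0.87500.
h_ss = 0.87500² = 0.76562 m. (Since h₀ = 0.336 m < h_ss, the level will rise toward this value.)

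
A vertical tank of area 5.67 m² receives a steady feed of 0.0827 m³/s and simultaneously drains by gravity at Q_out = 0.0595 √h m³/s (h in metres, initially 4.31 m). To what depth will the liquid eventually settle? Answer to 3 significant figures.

A dh/dt = Q_in − 0.0595 √h. Steady state requires inflow = outflow:
Q_in = 0.0595 √h_ss ⇒ √h_ss = 0.0827/0.0595 = 1.3899.
h_ss = 1.3899² = 1.9319 m. (Since h₀ = 4.31 m > h_ss, the level will fall toward this value.)

1.93 m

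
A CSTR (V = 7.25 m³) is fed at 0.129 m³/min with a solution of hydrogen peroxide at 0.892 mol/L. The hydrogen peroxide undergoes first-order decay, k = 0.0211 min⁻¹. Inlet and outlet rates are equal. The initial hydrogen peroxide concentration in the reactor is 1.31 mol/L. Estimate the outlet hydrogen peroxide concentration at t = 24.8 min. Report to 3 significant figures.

0.752 mol/L

Accumulation = in − out − consumed: V dC/dt = Q C_in − Q C − k V C.
This is linear with rate a = Q/V + k = 0.038893 min⁻¹.
C_ss = Q C_in/(Q + kV) = 0.40808 mol/L; C(t) = C_ss + (C₀ − C_ss) e^(−a t).
C(24.8) = 0.40808 + (0.90192)·e^(−0.038893·24.8) = 0.40808 + (0.90192)·0.38116 = 0.75185 mol/L.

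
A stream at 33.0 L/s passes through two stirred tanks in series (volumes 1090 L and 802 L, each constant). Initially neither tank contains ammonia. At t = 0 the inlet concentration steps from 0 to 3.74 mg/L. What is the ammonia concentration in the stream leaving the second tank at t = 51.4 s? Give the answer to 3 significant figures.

Time constants: τᵢ = Vᵢ/Q for each well-mixed tank.
τ₁ = 1090/33.0 = 33.030 s; τ₂ = 802/33.0 = 24.303 s.
Solving the cascade with C₁(0)=C₂(0)=0 gives C₂(t) = C_in[1 − (τ₁ e^(−t/τ₁) − τ₂ e^(−t/τ₂))/(τ₁ − τ₂)].
At t = 51.4: e^(−t/τ₁) = 0.21095, e^(−t/τ₂) = 0.12064.
C₂ = 3.74·[1 − (33.030·0.21095 − 24.303·0.12064)/(8.7273)] = 3.74·0.53757 = 2.0105 mg/L.

2.01 mg/L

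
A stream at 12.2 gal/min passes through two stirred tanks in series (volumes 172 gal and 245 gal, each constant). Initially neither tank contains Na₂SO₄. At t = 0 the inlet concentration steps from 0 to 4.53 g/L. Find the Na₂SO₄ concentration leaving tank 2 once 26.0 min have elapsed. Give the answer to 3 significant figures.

2.05 g/L

Time constants: τᵢ = Vᵢ/Q for each well-mixed tank.
τ₁ = 172/12.2 = 14.098 min; τ₂ = 245/12.2 = 20.082 min.
Tank 1: C₁ = C_in(1 − e^(−t/τ₁)). Tank 2 (τ₁ ≠ τ₂): C₂ = C_in[1 − (τ₁ e^(−t/τ₁) − τ₂ e^(−t/τ₂))/(τ₁ − τ₂)].
At t = 26.0: e^(−t/τ₁) = 0.15815, e^(−t/τ₂) = 0.27398.
C₂ = 4.53·[1 − (14.098·0.15815 − 20.082·0.27398)/(-5.9836)] = 4.53·0.45311 = 2.0526 g/L.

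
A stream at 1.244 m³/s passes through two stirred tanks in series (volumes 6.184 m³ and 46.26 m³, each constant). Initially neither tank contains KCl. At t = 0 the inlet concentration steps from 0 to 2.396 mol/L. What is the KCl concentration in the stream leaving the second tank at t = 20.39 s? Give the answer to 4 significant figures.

0.8037 mol/L

Each tank obeys Vᵢ dCᵢ/dt = Q(Cᵢ₋₁ − Cᵢ), so τᵢ = Vᵢ/Q.
τ₁ = 6.184/1.244 = 4.97106 s; τ₂ = 46.26/1.244 = 37.1865 s.
Solving the cascade with C₁(0)=C₂(0)=0 gives C₂(t) = C_in[1 − (τ₁ e^(−t/τ₁) − τ₂ e^(−t/τ₂))/(τ₁ − τ₂)].
At t = 20.39: e^(−t/τ₁) = 0.0165439, e^(−t/τ₂) = 0.577921.
C₂ = 2.396·[1 − (4.97106·0.0165439 − 37.1865·0.577921)/(-32.2154)] = 2.396·0.335454 = 0.803748 mol/L.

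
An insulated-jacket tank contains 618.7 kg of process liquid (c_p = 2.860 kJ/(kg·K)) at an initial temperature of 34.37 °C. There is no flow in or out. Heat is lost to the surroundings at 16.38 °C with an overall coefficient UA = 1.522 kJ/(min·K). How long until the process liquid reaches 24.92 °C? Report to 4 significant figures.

Lumped-capacitance energy balance: M c_p dT/dt = UA(T_amb − T).
τ = M c_p/UA = 1162.60 min; T_ss = T_amb = 16.3800 °C.
T(t) = T_ss + (T₀ − T_ss)e^(−t/τ); set T = 24.92:
t = −τ ln[(T − T_ss)/(T₀ − T_ss)] = −1162.60 · ln(0.474708) = 866.203 min.

866.2 min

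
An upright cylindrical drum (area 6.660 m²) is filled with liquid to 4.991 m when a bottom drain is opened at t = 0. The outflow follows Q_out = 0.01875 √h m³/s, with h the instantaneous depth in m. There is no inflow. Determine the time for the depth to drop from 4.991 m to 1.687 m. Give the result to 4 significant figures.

664.4 s

A dh/dt = −Q_out = −0.01875 √h.
∫ h^(−1/2) dh = −(0.01875/A) ∫ dt, giving 2√h = 2√h₀ − (0.01875/A) t.
t = 2A(√h₀ − √h)/0.01875 = 2·6.660·(√4.991 − √1.687)/0.01875
  = 13.3200 × (2.23405 − 1.29885) / 0.01875 = 664.372 s.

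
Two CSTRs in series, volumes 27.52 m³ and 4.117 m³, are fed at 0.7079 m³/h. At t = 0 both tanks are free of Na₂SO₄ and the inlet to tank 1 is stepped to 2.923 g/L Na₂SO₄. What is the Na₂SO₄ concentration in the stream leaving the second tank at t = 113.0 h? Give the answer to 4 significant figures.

Each tank obeys Vᵢ dCᵢ/dt = Q(Cᵢ₋₁ − Cᵢ), so τᵢ = Vᵢ/Q.
τ₁ = 27.52/0.7079 = 38.8755 h; τ₂ = 4.117/0.7079 = 5.81579 h.
Solving the cascade with C₁(0)=C₂(0)=0 gives C₂(t) = C_in[1 − (τ₁ e^(−t/τ₁) − τ₂ e^(−t/τ₂))/(τ₁ − τ₂)].
At t = 113.0: e^(−t/τ₁) = 0.0546552, e^(−t/τ₂) = 3.64521e-09.
C₂ = 2.923·[1 − (38.8755·0.0546552 − 5.81579·3.64521e-09)/(33.0598)] = 2.923·0.935730 = 2.73514 g/L.

2.735 g/L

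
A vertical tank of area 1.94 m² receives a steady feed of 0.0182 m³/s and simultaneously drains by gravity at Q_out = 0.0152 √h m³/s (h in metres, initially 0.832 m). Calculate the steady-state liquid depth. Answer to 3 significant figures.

Level balance: A dh/dt = 0.0182 − 0.0152 √h. Setting dh/dt = 0:
Q_in = 0.0152 √h_ss ⇒ √h_ss = 0.0182/0.0152 = 1.1974.
h_ss = 1.1974² = 1.4337 m. (Since h₀ = 0.832 m < h_ss, the level will rise toward this value.)

1.43 m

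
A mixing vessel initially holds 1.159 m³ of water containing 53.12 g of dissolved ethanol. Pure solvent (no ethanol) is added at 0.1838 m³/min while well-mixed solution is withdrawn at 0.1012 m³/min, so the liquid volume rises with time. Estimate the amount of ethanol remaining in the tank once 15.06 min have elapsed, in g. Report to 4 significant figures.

Let m(t) be the amount of ethanol. Volume: V(t) = V₀ + (Q_in − Q_out) t = 1.159 + 0.0826000 t; V(15.06) = 2.40296 m³.
Solute balance: dm/dt = 0 − Q_out C = −Q_out m/V(t).
dm/m = −Q_out dt/(V₀ + 0.0826000 t); integrating gives ln(m/m₀) = −(Q_out/(Q_in−Q_out)) ln(V/V₀).
m = m₀ (V₀/V)^(Q_out/(Q_in−Q_out)) = 53.12 × (1.159/2.40296)^(1.22518) = 21.7415 g.

21.74 g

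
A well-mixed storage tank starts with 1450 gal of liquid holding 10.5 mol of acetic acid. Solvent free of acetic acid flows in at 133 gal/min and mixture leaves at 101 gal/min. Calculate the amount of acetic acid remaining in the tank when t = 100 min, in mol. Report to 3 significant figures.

0.265 mol

Let m(t) be the amount of acetic acid. Volume: V(t) = V₀ + (Q_in − Q_out) t = 1450 + 32.000 t; V(100) = 4650.0 gal.
Solute balance: dm/dt = 0 − Q_out C = −Q_out m/V(t).
dm/m = −Q_out dt/(V₀ + 32.000 t); integrating gives ln(m/m₀) = −(Q_out/(Q_in−Q_out)) ln(V/V₀).
m = m₀ (V₀/V)^(Q_out/(Q_in−Q_out)) = 10.5 × (1450/4650.0)^(3.1562) = 0.26537 mol.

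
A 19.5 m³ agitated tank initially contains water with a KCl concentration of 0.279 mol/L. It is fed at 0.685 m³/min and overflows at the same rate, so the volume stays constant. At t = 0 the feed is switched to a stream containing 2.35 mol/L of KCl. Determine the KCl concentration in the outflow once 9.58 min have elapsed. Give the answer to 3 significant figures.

0.871 mol/L

Transient balance on the dissolved component: V dC/dt = Q(C_in − C).
Rewrite as dC/dt + C/τ = C_in/τ, τ = V/Q = 28.467 min.
This is linear first-order; C(t) = C_in + (C₀ − C_in) e^(−t/τ).
C(9.58) = 2.35 + (0.279 − 2.35)·e^(−9.58/28.467) = 2.35 + (-2.0710)·0.71425 = 0.87080 mol/L.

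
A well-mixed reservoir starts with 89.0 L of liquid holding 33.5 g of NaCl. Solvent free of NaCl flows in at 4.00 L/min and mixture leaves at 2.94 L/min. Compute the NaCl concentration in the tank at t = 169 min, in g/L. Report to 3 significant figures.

0.00586 g/L

Total volume: dV/dt = Q_in − Q_out = 1.0600 L/min, so V(t) = 89.0 + 1.0600 t and V(169) = 268.14 L.
Species balance (pure solvent in): dm/dt = −Q_out · m/V(t).
Separate: dm/m = −Q_out dt/V(t) ⇒ ln(m/m₀) = −(Q_out/(Q_in−Q_out)) ln(V/V₀).
m = m₀ (V₀/V)^(Q_out/(Q_in−Q_out)) = 33.5 × (89.0/268.14)^(2.7736) = 1.5724 g.
C = m/V = 1.5724/268.14 = 0.0058643 g/L.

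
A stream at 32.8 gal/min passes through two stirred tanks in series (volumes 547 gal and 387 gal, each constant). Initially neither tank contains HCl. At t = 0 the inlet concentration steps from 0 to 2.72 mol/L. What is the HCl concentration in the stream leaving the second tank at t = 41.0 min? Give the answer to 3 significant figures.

Time constants: τᵢ = Vᵢ/Q for each well-mixed tank.
τ₁ = 547/32.8 = 16.677 min; τ₂ = 387/32.8 = 11.799 min.
Solving the cascade with C₁(0)=C₂(0)=0 gives C₂(t) = C_in[1 − (τ₁ e^(−t/τ₁) − τ₂ e^(−t/τ₂))/(τ₁ − τ₂)].
At t = 41.0: e^(−t/τ₁) = 0.085563, e^(−t/τ₂) = 0.030964.
C₂ = 2.72·[1 − (16.677·0.085563 − 11.799·0.030964)/(4.8780)] = 2.72·0.78237 = 2.1281 mol/L.

2.13 mol/L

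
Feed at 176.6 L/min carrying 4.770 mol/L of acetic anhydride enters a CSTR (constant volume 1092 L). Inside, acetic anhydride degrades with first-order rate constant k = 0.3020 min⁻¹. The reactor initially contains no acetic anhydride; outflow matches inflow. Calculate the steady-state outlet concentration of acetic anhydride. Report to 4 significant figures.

1.664 mol/L

Species balance: V dC/dt = Q C_in − Q C − k V C.
Steady state (dC/dt = 0): C_ss = Q C_in/(Q + kV) = C_in/(1 + kV/Q).
C_ss = 176.6·4.770/(176.6 + 0.3020·1092) = 842.382/506.384 = 1.66352 mol/L.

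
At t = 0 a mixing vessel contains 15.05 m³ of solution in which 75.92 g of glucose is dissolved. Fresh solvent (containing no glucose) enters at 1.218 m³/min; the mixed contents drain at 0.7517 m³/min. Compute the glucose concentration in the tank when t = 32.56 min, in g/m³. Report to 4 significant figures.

Total volume: dV/dt = Q_in − Q_out = 0.466300 m³/min, so V(t) = 15.05 + 0.466300 t and V(32.56) = 30.2327 m³.
No glucose enters, so dm/dt = −Q_out · (m/V).
Separate: dm/m = −Q_out dt/V(t) ⇒ ln(m/m₀) = −(Q_out/(Q_in−Q_out)) ln(V/V₀).
m = m₀ (V₀/V)^(Q_out/(Q_in−Q_out)) = 75.92 × (15.05/30.2327)^(1.61205) = 24.6604 g.
C = m/V = 24.6604/30.2327 = 0.815685 g/m³.

0.8157 g/m³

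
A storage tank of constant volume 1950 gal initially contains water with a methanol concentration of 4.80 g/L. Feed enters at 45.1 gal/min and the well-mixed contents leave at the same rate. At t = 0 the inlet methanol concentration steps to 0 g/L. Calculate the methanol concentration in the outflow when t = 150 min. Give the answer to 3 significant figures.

0.149 g/L

Mass balance on the solute (V constant): V dC/dt = Q(C_in − C).
So dC/dt = (C_in − C)/τ with τ = V/Q = 1950/45.1 = 43.237 min.
C approaches C_in exponentially: C(t) = C_in + (C₀ − C_in) e^(−t/τ).
C(150) = 0 + (4.80 − 0)·e^(−150/43.237) = 0 + (4.8000)·0.031141 = 0.14948 g/L.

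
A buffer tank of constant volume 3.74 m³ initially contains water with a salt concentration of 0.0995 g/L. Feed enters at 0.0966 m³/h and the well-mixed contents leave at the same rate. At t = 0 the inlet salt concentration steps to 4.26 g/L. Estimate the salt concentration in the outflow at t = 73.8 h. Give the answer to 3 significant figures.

3.64 g/L

Unsteady species balance (constant V, well mixed): V dC/dt = Q(C_in − C).
So dC/dt = (C_in − C)/τ with τ = V/Q = 3.74/0.0966 = 38.716 h.
This is linear first-order; C(t) = C_in + (C₀ − C_in) e^(−t/τ).
C(73.8) = 4.26 + (0.0995 − 4.26)·e^(−73.8/38.716) = 4.26 + (-4.1605)·0.14865 = 3.6415 g/L.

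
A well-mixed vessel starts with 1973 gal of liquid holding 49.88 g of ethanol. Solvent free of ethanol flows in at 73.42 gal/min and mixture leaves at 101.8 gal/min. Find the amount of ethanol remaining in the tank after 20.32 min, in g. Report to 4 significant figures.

14.43 g

Total volume: dV/dt = Q_in − Q_out = -28.3800 gal/min, so V(t) = 1973 − 28.3800 t and V(20.32) = 1396.32 gal.
Solute balance: dm/dt = 0 − Q_out C = −Q_out m/V(t).
dm/m = −Q_out dt/(V₀ − 28.3800 t); integrating gives ln(m/m₀) = −(Q_out/(Q_in−Q_out)) ln(V/V₀).
m = m₀ (V₀/V)^(Q_out/(Q_in−Q_out)) = 49.88 × (1973/1396.32)^(-3.58703) = 14.4331 g.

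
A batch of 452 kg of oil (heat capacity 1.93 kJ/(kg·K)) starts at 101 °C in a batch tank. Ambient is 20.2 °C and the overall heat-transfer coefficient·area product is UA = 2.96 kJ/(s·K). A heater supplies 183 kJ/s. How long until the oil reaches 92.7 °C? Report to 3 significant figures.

170 s

Lumped-capacitance energy balance: M c_p dT/dt = UA(T_amb − T) + Q̇.
τ = M c_p/UA = 294.72 s; T_ss = T_amb + Q̇/UA = 20.2 + 183/2.96 = 82.024 °C.
T(t) = T_ss + (T₀ − T_ss)e^(−t/τ); set T = 92.7:
t = −τ ln[(T − T_ss)/(T₀ − T_ss)] = −294.72 · ln(0.56260) = 169.52 s.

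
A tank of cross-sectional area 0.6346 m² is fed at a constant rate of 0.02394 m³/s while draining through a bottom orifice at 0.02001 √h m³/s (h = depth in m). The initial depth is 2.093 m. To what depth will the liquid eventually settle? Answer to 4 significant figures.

1.431 m

Accumulation of liquid (constant cross-section A): A dh/dt = Q_in − 0.02001 √h. At steady state dh/dt = 0:
Q_in = 0.02001 √h_ss ⇒ √h_ss = 0.02394/0.02001 = 1.19640.
h_ss = 1.19640² = 1.43138 m. (Since h₀ = 2.093 m > h_ss, the level will fall toward this value.)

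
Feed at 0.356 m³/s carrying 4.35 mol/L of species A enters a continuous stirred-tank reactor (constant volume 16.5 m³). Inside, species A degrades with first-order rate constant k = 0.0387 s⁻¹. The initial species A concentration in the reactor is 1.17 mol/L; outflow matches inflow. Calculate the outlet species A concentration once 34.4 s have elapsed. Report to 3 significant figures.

1.51 mol/L

V dC/dt = Q(C_in − C) − k V C.
This is linear with rate a = Q/V + k = 0.060276 s⁻¹.
C_ss = Q C_in/(Q + kV) = 1.5571 mol/L; C(t) = C_ss + (C₀ − C_ss) e^(−a t).
C(34.4) = 1.5571 + (-0.38709)·e^(−0.060276·34.4) = 1.5571 + (-0.38709)·0.12575 = 1.5084 mol/L.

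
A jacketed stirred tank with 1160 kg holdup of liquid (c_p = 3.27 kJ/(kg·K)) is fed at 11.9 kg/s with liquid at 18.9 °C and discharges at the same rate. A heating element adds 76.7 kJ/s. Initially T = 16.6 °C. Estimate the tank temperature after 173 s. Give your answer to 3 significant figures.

Unsteady energy balance on the tank contents: M c_p dT/dt = ṁ c_p (T_in − T) + 76.7.
τ = M/ṁ = 97.479 s; T_ss = T_in + Q̇/(ṁ c_p) = 18.9 + 76.7/(11.9·3.27) = 20.871 °C.
This is linear first-order; T(t) = T_ss + (T₀ − T_ss) e^(−t/τ).
T(173) = 20.871 + (-4.2711)·e^(−173/97.479) = 20.871 + (-4.2711)·0.16953 = 20.147 °C.

20.1 °C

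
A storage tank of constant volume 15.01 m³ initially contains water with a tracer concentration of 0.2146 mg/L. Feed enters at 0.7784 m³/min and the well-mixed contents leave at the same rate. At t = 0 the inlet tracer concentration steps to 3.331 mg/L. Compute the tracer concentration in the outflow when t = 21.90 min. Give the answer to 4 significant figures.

Species balance on the tank: V dC/dt = Q(C_in − C).
Rewrite as dC/dt + C/τ = C_in/τ, τ = V/Q = 19.2831 min.
This is linear first-order; C(t) = C_in + (C₀ − C_in) e^(−t/τ).
C(21.90) = 3.331 + (0.2146 − 3.331)·e^(−21.90/19.2831) = 3.331 + (-3.11640)·0.321195 = 2.33003 mg/L.

2.330 mg/L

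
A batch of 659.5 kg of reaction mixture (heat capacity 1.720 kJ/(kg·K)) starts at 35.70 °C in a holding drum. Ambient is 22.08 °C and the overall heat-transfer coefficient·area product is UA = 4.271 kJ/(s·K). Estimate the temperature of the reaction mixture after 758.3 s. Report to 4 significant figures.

M c_p dT/dt = −UA(T − T_amb).
dT/dt = (T_ss − T)/τ with T_ss = T_amb = 22.0800 °C, τ = M c_p/UA = 659.5·1.720/4.271 = 265.591 s.
Integrating: T(t) = T_ss + (T₀ − T_ss) e^(−t/τ).
T(758.3) = 22.0800 + (13.6200)·0.0575478 = 22.8638 °C.

22.86 °C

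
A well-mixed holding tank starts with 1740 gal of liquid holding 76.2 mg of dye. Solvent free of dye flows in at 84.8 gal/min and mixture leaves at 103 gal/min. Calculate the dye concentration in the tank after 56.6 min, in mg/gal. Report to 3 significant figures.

0.000672 mg/gal

Total volume: dV/dt = Q_in − Q_out = -18.200 gal/min, so V(t) = 1740 − 18.200 t and V(56.6) = 709.88 gal.
Solute balance: dm/dt = 0 − Q_out C = −Q_out m/V(t).
Separate: dm/m = −Q_out dt/V(t) ⇒ ln(m/m₀) = −(Q_out/(Q_in−Q_out)) ln(V/V₀).
m = m₀ (V₀/V)^(Q_out/(Q_in−Q_out)) = 76.2 × (1740/709.88)^(-5.6593) = 0.47688 mg.
C = m/V = 0.47688/709.88 = 0.00067178 mg/gal.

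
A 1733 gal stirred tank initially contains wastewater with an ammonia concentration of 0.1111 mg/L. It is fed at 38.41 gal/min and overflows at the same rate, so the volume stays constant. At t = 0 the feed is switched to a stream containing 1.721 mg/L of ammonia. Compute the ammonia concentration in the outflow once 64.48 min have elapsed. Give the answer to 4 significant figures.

1.335 mg/L

Transient balance on the dissolved component: V dC/dt = Q(C_in − C).
Time constant τ = V/Q = 1733/38.41 = 45.1185 min.
C approaches C_in exponentially: C(t) = C_in + (C₀ − C_in) e^(−t/τ).
C(64.48) = 1.721 + (0.1111 − 1.721)·e^(−64.48/45.1185) = 1.721 + (-1.60990)·0.239518 = 1.33540 mg/L.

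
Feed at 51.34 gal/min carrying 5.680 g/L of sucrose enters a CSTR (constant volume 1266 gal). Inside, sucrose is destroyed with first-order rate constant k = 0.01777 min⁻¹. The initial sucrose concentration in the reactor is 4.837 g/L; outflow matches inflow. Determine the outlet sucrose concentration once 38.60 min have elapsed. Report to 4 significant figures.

4.043 g/L

V dC/dt = Q(C_in − C) − k V C.
dC/dt = (Q/V) C_in − (Q/V + k) C; effective rate a = Q/V + k = 0.0405529 + 0.01777 = 0.0583229 min⁻¹.
C_ss = Q C_in/(Q + kV) = 3.94940 g/L; C(t) = C_ss + (C₀ − C_ss) e^(−a t).
C(38.60) = 3.94940 + (0.887599)·e^(−0.0583229·38.60) = 3.94940 + (0.887599)·0.105266 = 4.04283 g/L.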